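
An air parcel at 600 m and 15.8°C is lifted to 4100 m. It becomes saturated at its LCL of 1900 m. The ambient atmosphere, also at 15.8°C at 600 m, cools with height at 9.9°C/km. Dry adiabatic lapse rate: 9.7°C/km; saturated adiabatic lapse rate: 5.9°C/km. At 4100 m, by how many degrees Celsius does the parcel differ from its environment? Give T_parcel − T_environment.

Parcel:
  From 600 m to 1900 m (dry): cools by 9.7 × 1.3 = 12.61°C, giving 3.19°C.
  From 1900 m to 4100 m (saturated): cools by 5.9 × 2.2 = 12.98°C, giving -9.79°C.
Environment:
  From 600 m to 4100 m (environment): cools by 9.9 × 3.5 = 34.65°C, giving -18.85°C.
T_parcel − T_env = -9.79 − (-18.85) = +9.06°C

+9.06°C (parcel warmer than environment)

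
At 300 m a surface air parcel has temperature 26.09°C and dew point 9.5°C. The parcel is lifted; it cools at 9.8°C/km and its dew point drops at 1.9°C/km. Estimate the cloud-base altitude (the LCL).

T and T_d converge at 9.8 − 1.9 = 7.9°C per km
Height above start = (26.09 − 9.5) / 7.9 = 2.1 km
LCL altitude = 300 m + 2100 m = 2400 m

2400 m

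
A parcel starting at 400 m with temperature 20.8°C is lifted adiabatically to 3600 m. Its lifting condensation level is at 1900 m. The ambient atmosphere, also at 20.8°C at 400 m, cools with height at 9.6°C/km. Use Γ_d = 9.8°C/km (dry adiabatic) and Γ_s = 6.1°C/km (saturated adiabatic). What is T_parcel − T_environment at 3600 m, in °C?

Parcel:
  400–1900 m, dry: Δz = 1.5 km ⇒ ΔT = -14.7°C; T = 6.1°C
  1900–3600 m, saturated: Δz = 1.7 km ⇒ ΔT = -10.37°C; T = -4.27°C
Environment:
  400–3600 m, environment: Δz = 3.2 km ⇒ ΔT = -30.72°C; T = -9.92°C
T_parcel − T_env = -4.27 − (-9.92) = +5.65°C

+5.65°C (parcel warmer than environment)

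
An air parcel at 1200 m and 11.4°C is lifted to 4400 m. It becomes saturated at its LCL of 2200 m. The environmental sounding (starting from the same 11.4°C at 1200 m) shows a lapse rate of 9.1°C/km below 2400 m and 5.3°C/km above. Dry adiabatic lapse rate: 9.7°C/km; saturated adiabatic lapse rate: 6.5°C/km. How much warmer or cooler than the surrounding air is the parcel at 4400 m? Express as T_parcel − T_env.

-2.48°C (parcel cooler than environment)

Parcel:
  1200–2200 m, dry: Δz = 1 km ⇒ ΔT = -9.7°C; T = 1.7°C
  2200–4400 m, saturated: Δz = 2.2 km ⇒ ΔT = -14.3°C; T = -12.6°C
Environment:
  1200–2400 m, environment, lower layer: Δz = 1.2 km ⇒ ΔT = -10.92°C; T = 0.48°C
  2400–4400 m, environment, upper layer: Δz = 2 km ⇒ ΔT = -10.6°C; T = -10.12°C
T_parcel − T_env = -12.6 − (-10.12) = -2.48°C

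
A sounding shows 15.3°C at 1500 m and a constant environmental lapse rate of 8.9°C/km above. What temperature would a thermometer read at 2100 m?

9.96°C

1500 → 2100 m (environmental, 8.9°C/km): ΔT = -8.9 × 0.6 = -5.34°C → T = 9.96°C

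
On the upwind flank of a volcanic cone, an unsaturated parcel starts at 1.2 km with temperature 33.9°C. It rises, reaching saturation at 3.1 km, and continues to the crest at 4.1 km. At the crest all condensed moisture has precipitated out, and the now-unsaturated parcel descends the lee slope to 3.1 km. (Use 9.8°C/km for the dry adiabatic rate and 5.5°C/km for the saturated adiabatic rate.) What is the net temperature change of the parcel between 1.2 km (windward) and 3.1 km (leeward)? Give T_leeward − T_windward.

-14.32°C

1200 → 3100 m (dry, 9.8°C/km): ΔT = -9.8 × 1.9 = -18.62°C → T = 15.28°C
3100 → 4100 m (saturated, 5.5°C/km): ΔT = -5.5 × 1 = -5.5°C → T = 9.78°C
4100 → 3100 m (dry descent, 9.8°C/km): ΔT = +9.8 × 1 = +9.8°C → T = 19.58°C
Net change vs windward start: 19.58 − 33.9 = -14.32°C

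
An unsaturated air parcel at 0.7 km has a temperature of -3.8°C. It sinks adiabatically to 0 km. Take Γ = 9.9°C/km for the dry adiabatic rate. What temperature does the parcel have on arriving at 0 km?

3.13°C

700 → 0 m (dry adiabatic, 9.9°C/km): ΔT = +9.9 × 0.7 = +6.93°C → T = 3.13°C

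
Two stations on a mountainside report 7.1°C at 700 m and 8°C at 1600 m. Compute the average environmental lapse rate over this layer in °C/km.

-1°C/km

Γ = −ΔT/Δz = (7.1 − 8) / (1600 − 700) m
  = -0.9°C / 0.9 km = -1°C/km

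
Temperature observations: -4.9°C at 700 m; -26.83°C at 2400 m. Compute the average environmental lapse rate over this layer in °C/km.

Γ = −ΔT/Δz = (-4.9 − (-26.83)) / (2400 − 700) m
  = 21.93°C / 1.7 km = 12.9°C/km

12.9°C/km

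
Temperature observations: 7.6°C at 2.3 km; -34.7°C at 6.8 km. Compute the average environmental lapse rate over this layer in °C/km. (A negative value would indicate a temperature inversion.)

Γ = −ΔT/Δz = (7.6 − (-34.7)) / (6800 − 2300) m
  = 42.3°C / 4.5 km = 9.4°C/km

9.4°C/km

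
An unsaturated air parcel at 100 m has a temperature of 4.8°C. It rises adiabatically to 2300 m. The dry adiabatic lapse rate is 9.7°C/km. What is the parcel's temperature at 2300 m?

-16.54°C

From 100 m to 2300 m (dry adiabatic): cools by 9.7 × 2.2 = 21.34°C, giving -16.54°C.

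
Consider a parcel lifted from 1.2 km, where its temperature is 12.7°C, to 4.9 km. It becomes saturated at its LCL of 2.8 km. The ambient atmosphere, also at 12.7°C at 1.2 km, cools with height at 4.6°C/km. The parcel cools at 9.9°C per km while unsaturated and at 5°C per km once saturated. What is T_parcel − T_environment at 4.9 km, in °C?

-9.32°C (parcel cooler than environment)

Parcel:
  1200 → 2800 m (dry, 9.9°C/km): ΔT = -9.9 × 1.6 = -15.84°C → T = -3.14°C
  2800 → 4900 m (saturated, 5°C/km): ΔT = -5 × 2.1 = -10.5°C → T = -13.64°C
Environment:
  1200 → 4900 m (environment, 4.6°C/km): ΔT = -4.6 × 3.7 = -17.02°C → T = -4.32°C
T_parcel − T_env = -13.64 − (-4.32) = -9.32°C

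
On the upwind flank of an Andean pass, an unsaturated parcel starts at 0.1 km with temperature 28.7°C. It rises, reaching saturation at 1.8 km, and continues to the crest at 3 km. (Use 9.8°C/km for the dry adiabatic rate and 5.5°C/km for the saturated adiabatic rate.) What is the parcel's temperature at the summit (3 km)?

5.44°C

100 → 1800 m (dry, 9.8°C/km): ΔT = -9.8 × 1.7 = -16.66°C → T = 12.04°C
1800 → 3000 m (saturated, 5.5°C/km): ΔT = -5.5 × 1.2 = -6.6°C → T = 5.44°C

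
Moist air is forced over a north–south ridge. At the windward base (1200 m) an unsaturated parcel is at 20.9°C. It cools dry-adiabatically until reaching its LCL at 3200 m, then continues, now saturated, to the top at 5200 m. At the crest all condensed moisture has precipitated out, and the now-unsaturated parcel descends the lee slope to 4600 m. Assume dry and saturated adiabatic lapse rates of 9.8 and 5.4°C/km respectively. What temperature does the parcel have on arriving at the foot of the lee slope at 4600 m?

From 1200 m to 3200 m (dry): cools by 9.8 × 2 = 19.6°C, giving 1.3°C.
From 3200 m to 5200 m (saturated): cools by 5.4 × 2 = 10.8°C, giving -9.5°C.
From 5200 m to 4600 m (dry descent): warms by 9.8 × 0.6 = 5.88°C, giving -3.62°C.

-3.62°C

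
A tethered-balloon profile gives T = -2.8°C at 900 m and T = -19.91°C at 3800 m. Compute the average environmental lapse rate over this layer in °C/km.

5.9°C/km

Γ = −ΔT/Δz = (-2.8 − (-19.91)) / (3800 − 900) m
  = 17.11°C / 2.9 km = 5.9°C/km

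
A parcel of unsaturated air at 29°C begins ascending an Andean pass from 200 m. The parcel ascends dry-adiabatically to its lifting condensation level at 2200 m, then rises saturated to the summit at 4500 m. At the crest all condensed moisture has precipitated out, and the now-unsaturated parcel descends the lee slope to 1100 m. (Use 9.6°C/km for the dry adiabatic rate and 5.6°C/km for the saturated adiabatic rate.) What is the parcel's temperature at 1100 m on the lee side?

29.56°C

From 200 m to 2200 m (dry): cools by 9.6 × 2 = 19.2°C, giving 9.8°C.
From 2200 m to 4500 m (saturated): cools by 5.6 × 2.3 = 12.88°C, giving -3.08°C.
From 4500 m to 1100 m (dry descent): warms by 9.6 × 3.4 = 32.64°C, giving 29.56°C.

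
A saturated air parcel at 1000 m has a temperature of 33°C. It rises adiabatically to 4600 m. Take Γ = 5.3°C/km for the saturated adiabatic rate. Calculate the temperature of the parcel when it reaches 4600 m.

From 1000 m to 4600 m (saturated adiabatic): cools by 5.3 × 3.6 = 19.08°C, giving 13.92°C.

13.92°C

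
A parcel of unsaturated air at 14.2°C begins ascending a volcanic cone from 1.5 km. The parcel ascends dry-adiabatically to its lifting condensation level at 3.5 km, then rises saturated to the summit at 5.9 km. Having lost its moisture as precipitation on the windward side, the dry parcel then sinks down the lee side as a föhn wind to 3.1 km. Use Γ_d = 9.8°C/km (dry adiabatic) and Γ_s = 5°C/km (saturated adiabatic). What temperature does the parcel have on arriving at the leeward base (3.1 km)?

10.04°C

From 1500 m to 3500 m (dry): cools by 9.8 × 2 = 19.6°C, giving -5.4°C.
From 3500 m to 5900 m (saturated): cools by 5 × 2.4 = 12°C, giving -17.4°C.
From 5900 m to 3100 m (dry descent): warms by 9.8 × 2.8 = 27.44°C, giving 10.04°C.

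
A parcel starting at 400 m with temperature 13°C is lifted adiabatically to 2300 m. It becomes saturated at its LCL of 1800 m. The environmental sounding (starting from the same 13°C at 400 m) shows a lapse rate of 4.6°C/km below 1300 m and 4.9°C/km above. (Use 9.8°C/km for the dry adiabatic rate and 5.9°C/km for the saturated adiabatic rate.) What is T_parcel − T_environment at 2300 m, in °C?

Parcel:
  400–1800 m, dry: Δz = 1.4 km ⇒ ΔT = -13.72°C; T = -0.72°C
  1800–2300 m, saturated: Δz = 0.5 km ⇒ ΔT = -2.95°C; T = -3.67°C
Environment:
  400–1300 m, environment, lower layer: Δz = 0.9 km ⇒ ΔT = -4.14°C; T = 8.86°C
  1300–2300 m, environment, upper layer: Δz = 1 km ⇒ ΔT = -4.9°C; T = 3.96°C
T_parcel − T_env = -3.67 − 3.96 = -7.63°C

-7.63°C (parcel cooler than environment)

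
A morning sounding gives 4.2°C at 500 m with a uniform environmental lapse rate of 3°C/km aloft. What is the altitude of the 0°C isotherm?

Height above start = (4.2 − 0) / 3 = 1.4 km
Altitude = 500 m + 1400 m = 1900 m

1900 m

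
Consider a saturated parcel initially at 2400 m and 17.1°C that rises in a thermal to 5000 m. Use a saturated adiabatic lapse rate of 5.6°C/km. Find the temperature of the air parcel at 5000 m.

2.54°C

From 2400 m to 5000 m (saturated adiabatic): cools by 5.6 × 2.6 = 14.56°C, giving 2.54°C.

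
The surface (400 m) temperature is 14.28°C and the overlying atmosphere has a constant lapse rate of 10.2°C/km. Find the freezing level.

1800 m

Height above start = (14.28 − 0) / 10.2 = 1.4 km
Altitude = 400 m + 1400 m = 1800 m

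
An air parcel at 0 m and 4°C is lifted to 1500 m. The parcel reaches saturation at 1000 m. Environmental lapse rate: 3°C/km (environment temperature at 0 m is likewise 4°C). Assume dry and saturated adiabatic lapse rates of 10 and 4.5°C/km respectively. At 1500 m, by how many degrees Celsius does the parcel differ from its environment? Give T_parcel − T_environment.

Parcel:
  From 0 m to 1000 m (dry): cools by 10 × 1 = 10°C, giving -6°C.
  From 1000 m to 1500 m (saturated): cools by 4.5 × 0.5 = 2.25°C, giving -8.25°C.
Environment:
  From 0 m to 1500 m (environment): cools by 3 × 1.5 = 4.5°C, giving -0.5°C.
T_parcel − T_env = -8.25 − (-0.5) = -7.75°C

-7.75°C (parcel cooler than environment)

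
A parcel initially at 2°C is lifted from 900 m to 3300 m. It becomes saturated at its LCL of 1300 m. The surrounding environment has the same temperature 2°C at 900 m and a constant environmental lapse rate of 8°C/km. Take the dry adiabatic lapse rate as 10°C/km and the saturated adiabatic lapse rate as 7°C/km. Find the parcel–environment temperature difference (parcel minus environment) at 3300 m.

+1.2°C (parcel warmer than environment)

Parcel:
  900–1300 m, dry: Δz = 0.4 km ⇒ ΔT = -4°C; T = -2°C
  1300–3300 m, saturated: Δz = 2 km ⇒ ΔT = -14°C; T = -16°C
Environment:
  900–3300 m, environment: Δz = 2.4 km ⇒ ΔT = -19.2°C; T = -17.2°C
T_parcel − T_env = -16 − (-17.2) = +1.2°C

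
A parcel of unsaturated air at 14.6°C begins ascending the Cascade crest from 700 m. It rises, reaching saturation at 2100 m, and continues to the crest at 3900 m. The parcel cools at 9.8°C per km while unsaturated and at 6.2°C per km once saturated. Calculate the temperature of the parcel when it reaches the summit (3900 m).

-10.28°C

Dry to 2100 m: -9.8 × 1.4 km = -13.72°C, so T = 0.88°C.
Saturated to 3900 m: -6.2 × 1.8 km = -11.16°C, so T = -10.28°C.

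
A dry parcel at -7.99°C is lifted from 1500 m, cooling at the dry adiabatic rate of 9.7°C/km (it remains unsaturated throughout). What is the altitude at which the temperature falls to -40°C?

Height above start = (-7.99 − (-40)) / 9.7 = 3.3 km
Altitude = 1500 m + 3300 m = 4800 m

4800 m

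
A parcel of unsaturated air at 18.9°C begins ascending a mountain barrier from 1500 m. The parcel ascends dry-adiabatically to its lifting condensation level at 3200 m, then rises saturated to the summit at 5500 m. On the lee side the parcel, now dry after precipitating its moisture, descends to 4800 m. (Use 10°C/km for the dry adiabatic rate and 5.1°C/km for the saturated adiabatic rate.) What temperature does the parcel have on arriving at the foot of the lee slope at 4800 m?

-2.83°C

1500 → 3200 m (dry, 10°C/km): ΔT = -10 × 1.7 = -17°C → T = 1.9°C
3200 → 5500 m (saturated, 5.1°C/km): ΔT = -5.1 × 2.3 = -11.73°C → T = -9.83°C
5500 → 4800 m (dry descent, 10°C/km): ΔT = +10 × 0.7 = +7°C → T = -2.83°C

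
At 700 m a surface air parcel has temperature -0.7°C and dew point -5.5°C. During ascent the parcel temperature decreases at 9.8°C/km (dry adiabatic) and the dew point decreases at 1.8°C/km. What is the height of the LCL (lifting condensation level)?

1300 m

T and T_d converge at 9.8 − 1.8 = 8°C per km
Height above start = (-0.7 − (-5.5)) / 8 = 0.6 km
LCL altitude = 700 m + 600 m = 1300 m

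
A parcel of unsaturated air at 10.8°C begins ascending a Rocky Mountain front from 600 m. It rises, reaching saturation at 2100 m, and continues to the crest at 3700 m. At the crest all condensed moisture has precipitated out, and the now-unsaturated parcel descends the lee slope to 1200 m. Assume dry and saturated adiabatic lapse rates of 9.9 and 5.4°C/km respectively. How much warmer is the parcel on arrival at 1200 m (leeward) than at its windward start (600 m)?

Dry to 2100 m: -9.9 × 1.5 km = -14.85°C, so T = -4.05°C.
Saturated to 3700 m: -5.4 × 1.6 km = -8.64°C, so T = -12.69°C.
Dry descent to 1200 m: +9.9 × 2.5 km = +24.75°C, so T = 12.06°C.
Net change vs windward start: 12.06 − 10.8 = +1.26°C

+1.26°C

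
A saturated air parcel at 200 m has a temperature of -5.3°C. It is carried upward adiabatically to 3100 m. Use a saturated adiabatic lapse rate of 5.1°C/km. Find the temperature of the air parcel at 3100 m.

-20.09°C

200 → 3100 m (saturated adiabatic, 5.1°C/km): ΔT = -5.1 × 2.9 = -14.79°C → T = -20.09°C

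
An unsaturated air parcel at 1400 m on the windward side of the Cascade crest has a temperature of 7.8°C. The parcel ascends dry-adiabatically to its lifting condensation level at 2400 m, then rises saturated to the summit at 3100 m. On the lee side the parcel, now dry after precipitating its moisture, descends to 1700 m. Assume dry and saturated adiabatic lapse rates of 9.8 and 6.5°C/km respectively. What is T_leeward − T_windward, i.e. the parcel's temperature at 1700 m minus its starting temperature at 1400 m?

-0.63°C

From 1400 m to 2400 m (dry): cools by 9.8 × 1 = 9.8°C, giving -2°C.
From 2400 m to 3100 m (saturated): cools by 6.5 × 0.7 = 4.55°C, giving -6.55°C.
From 3100 m to 1700 m (dry descent): warms by 9.8 × 1.4 = 13.72°C, giving 7.17°C.
Net change vs windward start: 7.17 − 7.8 = -0.63°C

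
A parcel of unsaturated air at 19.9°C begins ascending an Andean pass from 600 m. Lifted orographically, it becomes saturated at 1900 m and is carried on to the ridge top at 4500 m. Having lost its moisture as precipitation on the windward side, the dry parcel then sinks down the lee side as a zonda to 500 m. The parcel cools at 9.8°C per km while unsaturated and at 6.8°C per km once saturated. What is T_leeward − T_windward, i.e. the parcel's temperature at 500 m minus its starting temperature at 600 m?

+8.78°C

Dry to 1900 m: -9.8 × 1.3 km = -12.74°C, so T = 7.16°C.
Saturated to 4500 m: -6.8 × 2.6 km = -17.68°C, so T = -10.52°C.
Dry descent to 500 m: +9.8 × 4 km = +39.2°C, so T = 28.68°C.
Net change vs windward start: 28.68 − 19.9 = +8.78°C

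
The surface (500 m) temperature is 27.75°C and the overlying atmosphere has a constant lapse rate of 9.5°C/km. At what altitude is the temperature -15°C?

Height above start = (27.75 − (-15)) / 9.5 = 4.5 km
Altitude = 500 m + 4500 m = 5000 m

5000 m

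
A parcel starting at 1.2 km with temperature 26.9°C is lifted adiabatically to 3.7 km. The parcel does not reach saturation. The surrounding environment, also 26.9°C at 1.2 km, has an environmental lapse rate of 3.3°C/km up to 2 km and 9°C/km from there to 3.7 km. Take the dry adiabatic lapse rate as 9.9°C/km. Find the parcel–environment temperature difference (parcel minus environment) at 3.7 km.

-6.81°C (parcel cooler than environment)

Parcel:
  From 1200 m to 3700 m (dry): cools by 9.9 × 2.5 = 24.75°C, giving 2.15°C.
Environment:
  From 1200 m to 2000 m (environment, lower layer): cools by 3.3 × 0.8 = 2.64°C, giving 24.26°C.
  From 2000 m to 3700 m (environment, upper layer): cools by 9 × 1.7 = 15.3°C, giving 8.96°C.
T_parcel − T_env = 2.15 − 8.96 = -6.81°C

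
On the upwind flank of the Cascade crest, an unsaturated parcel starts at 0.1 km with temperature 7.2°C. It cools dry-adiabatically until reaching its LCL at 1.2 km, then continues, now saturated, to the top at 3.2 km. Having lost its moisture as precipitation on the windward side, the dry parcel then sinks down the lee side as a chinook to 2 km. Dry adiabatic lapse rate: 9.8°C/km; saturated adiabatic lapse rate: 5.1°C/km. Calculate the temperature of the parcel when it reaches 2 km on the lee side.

-2.02°C

From 100 m to 1200 m (dry): cools by 9.8 × 1.1 = 10.78°C, giving -3.58°C.
From 1200 m to 3200 m (saturated): cools by 5.1 × 2 = 10.2°C, giving -13.78°C.
From 3200 m to 2000 m (dry descent): warms by 9.8 × 1.2 = 11.76°C, giving -2.02°C.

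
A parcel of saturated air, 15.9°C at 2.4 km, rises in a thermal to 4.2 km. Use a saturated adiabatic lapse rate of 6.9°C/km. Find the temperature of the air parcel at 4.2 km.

2400–4200 m, saturated adiabatic: Δz = 1.8 km ⇒ ΔT = -12.42°C; T = 3.48°C

3.48°C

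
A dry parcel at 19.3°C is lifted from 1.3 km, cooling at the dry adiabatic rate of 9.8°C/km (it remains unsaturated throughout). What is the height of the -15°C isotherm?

Height above start = (19.3 − (-15)) / 9.8 = 3.5 km
Altitude = 1300 m + 3500 m = 4800 m

4.8 km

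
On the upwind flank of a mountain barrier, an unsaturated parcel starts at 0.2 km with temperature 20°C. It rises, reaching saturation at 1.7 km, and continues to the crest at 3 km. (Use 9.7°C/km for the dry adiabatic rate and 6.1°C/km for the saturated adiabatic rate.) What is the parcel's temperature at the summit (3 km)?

200 → 1700 m (dry, 9.7°C/km): ΔT = -9.7 × 1.5 = -14.55°C → T = 5.45°C
1700 → 3000 m (saturated, 6.1°C/km): ΔT = -6.1 × 1.3 = -7.93°C → T = -2.48°C

-2.48°C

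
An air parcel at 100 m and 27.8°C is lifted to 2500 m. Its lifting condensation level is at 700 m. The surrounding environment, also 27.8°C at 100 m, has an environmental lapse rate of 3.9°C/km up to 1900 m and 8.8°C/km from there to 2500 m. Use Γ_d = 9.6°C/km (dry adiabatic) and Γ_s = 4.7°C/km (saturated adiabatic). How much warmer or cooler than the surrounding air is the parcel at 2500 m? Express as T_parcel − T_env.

-1.92°C (parcel cooler than environment)

Parcel:
  From 100 m to 700 m (dry): cools by 9.6 × 0.6 = 5.76°C, giving 22.04°C.
  From 700 m to 2500 m (saturated): cools by 4.7 × 1.8 = 8.46°C, giving 13.58°C.
Environment:
  From 100 m to 1900 m (environment, lower layer): cools by 3.9 × 1.8 = 7.02°C, giving 20.78°C.
  From 1900 m to 2500 m (environment, upper layer): cools by 8.8 × 0.6 = 5.28°C, giving 15.5°C.
T_parcel − T_env = 13.58 − 15.5 = -1.92°C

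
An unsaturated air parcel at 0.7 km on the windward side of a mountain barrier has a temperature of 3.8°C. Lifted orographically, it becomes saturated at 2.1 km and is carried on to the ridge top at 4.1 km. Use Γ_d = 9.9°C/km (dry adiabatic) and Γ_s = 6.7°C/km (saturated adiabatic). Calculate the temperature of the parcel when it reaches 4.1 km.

Dry to 2100 m: -9.9 × 1.4 km = -13.86°C, so T = -10.06°C.
Saturated to 4100 m: -6.7 × 2 km = -13.4°C, so T = -23.46°C.

-23.46°C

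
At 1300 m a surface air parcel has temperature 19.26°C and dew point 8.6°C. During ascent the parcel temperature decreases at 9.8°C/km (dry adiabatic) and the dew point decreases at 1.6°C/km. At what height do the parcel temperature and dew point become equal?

2600 m

T and T_d converge at 9.8 − 1.6 = 8.2°C per km
Height above start = (19.26 − 8.6) / 8.2 = 1.3 km
LCL altitude = 1300 m + 1300 m = 2600 m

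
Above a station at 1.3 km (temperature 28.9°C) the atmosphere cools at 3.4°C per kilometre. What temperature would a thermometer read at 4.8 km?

17°C

Environmental to 4800 m: -3.4 × 3.5 km = -11.9°C, so T = 17°C.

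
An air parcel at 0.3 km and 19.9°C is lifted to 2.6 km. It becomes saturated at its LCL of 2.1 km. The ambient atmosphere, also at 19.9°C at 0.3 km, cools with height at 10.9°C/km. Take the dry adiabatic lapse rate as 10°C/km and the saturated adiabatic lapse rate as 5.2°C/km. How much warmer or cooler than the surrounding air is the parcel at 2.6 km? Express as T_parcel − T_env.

Parcel:
  Dry to 2100 m: -10 × 1.8 km = -18°C, so T = 1.9°C.
  Saturated to 2600 m: -5.2 × 0.5 km = -2.6°C, so T = -0.7°C.
Environment:
  Environment to 2600 m: -10.9 × 2.3 km = -25.07°C, so T = -5.17°C.
T_parcel − T_env = -0.7 − (-5.17) = +4.47°C

+4.47°C (parcel warmer than environment)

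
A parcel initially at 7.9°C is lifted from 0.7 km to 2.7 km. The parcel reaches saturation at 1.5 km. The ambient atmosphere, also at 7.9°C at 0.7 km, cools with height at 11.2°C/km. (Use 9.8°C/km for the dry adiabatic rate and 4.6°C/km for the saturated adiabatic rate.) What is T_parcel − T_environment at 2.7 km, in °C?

Parcel:
  700 → 1500 m (dry, 9.8°C/km): ΔT = -9.8 × 0.8 = -7.84°C → T = 0.06°C
  1500 → 2700 m (saturated, 4.6°C/km): ΔT = -4.6 × 1.2 = -5.52°C → T = -5.46°C
Environment:
  700 → 2700 m (environment, 11.2°C/km): ΔT = -11.2 × 2 = -22.4°C → T = -14.5°C
T_parcel − T_env = -5.46 − (-14.5) = +9.04°C

+9.04°C (parcel warmer than environment)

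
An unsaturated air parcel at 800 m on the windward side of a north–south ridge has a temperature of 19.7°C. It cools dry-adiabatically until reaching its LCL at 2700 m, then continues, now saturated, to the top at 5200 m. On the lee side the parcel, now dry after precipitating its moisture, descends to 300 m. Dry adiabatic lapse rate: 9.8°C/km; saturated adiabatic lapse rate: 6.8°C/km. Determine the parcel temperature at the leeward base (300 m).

800 → 2700 m (dry, 9.8°C/km): ΔT = -9.8 × 1.9 = -18.62°C → T = 1.08°C
2700 → 5200 m (saturated, 6.8°C/km): ΔT = -6.8 × 2.5 = -17°C → T = -15.92°C
5200 → 300 m (dry descent, 9.8°C/km): ΔT = +9.8 × 4.9 = +48.02°C → T = 32.1°C

32.1°C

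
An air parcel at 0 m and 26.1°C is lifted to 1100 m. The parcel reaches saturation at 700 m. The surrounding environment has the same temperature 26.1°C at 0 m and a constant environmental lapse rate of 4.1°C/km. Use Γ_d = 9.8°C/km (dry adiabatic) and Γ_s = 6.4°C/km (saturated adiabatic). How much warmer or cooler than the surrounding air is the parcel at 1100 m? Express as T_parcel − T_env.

Parcel:
  0–700 m, dry: Δz = 0.7 km ⇒ ΔT = -6.86°C; T = 19.24°C
  700–1100 m, saturated: Δz = 0.4 km ⇒ ΔT = -2.56°C; T = 16.68°C
Environment:
  0–1100 m, environment: Δz = 1.1 km ⇒ ΔT = -4.51°C; T = 21.59°C
T_parcel − T_env = 16.68 − 21.59 = -4.91°C

-4.91°C (parcel cooler than environment)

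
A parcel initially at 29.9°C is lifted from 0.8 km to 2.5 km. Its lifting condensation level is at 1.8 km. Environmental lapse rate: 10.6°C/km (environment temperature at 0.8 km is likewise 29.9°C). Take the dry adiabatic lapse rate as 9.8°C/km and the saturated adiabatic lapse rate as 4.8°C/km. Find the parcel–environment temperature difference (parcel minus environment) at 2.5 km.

Parcel:
  800–1800 m, dry: Δz = 1 km ⇒ ΔT = -9.8°C; T = 20.1°C
  1800–2500 m, saturated: Δz = 0.7 km ⇒ ΔT = -3.36°C; T = 16.74°C
Environment:
  800–2500 m, environment: Δz = 1.7 km ⇒ ΔT = -18.02°C; T = 11.88°C
T_parcel − T_env = 16.74 − 11.88 = +4.86°C

+4.86°C (parcel warmer than environment)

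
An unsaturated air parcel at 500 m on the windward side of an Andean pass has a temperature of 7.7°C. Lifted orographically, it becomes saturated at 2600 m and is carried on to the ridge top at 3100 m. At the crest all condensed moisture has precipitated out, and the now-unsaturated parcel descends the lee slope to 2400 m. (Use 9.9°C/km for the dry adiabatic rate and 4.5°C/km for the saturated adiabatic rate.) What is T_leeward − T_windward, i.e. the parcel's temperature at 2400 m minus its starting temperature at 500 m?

500 → 2600 m (dry, 9.9°C/km): ΔT = -9.9 × 2.1 = -20.79°C → T = -13.09°C
2600 → 3100 m (saturated, 4.5°C/km): ΔT = -4.5 × 0.5 = -2.25°C → T = -15.34°C
3100 → 2400 m (dry descent, 9.9°C/km): ΔT = +9.9 × 0.7 = +6.93°C → T = -8.41°C
Net change vs windward start: -8.41 − 7.7 = -16.11°C

-16.11°C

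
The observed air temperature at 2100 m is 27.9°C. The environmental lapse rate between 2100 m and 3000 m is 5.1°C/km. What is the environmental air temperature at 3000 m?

23.31°C

From 2100 m to 3000 m (environmental): cools by 5.1 × 0.9 = 4.59°C, giving 23.31°C.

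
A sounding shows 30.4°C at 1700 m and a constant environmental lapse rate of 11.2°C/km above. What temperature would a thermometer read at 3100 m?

14.72°C

From 1700 m to 3100 m (environmental): cools by 11.2 × 1.4 = 15.68°C, giving 14.72°C.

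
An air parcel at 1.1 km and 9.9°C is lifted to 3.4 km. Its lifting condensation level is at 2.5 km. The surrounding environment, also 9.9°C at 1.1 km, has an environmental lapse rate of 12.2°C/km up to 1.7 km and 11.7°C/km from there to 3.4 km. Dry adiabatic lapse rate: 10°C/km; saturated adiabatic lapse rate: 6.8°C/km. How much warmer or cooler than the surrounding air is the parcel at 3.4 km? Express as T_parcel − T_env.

+7.09°C (parcel warmer than environment)

Parcel:
  Dry to 2500 m: -10 × 1.4 km = -14°C, so T = -4.1°C.
  Saturated to 3400 m: -6.8 × 0.9 km = -6.12°C, so T = -10.22°C.
Environment:
  Environment, lower layer to 1700 m: -12.2 × 0.6 km = -7.32°C, so T = 2.58°C.
  Environment, upper layer to 3400 m: -11.7 × 1.7 km = -19.89°C, so T = -17.31°C.
T_parcel − T_env = -10.22 − (-17.31) = +7.09°C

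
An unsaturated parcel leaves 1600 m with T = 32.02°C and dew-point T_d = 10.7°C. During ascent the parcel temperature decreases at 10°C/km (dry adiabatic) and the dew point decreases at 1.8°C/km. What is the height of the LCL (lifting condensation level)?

T and T_d converge at 10 − 1.8 = 8.2°C per km
Height above start = (32.02 − 10.7) / 8.2 = 2.6 km
LCL altitude = 1600 m + 2600 m = 4200 m

4200 m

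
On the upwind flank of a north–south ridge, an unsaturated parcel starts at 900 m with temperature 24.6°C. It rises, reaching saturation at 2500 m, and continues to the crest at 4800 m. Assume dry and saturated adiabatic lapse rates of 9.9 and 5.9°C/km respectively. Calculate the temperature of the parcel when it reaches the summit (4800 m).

Dry to 2500 m: -9.9 × 1.6 km = -15.84°C, so T = 8.76°C.
Saturated to 4800 m: -5.9 × 2.3 km = -13.57°C, so T = -4.81°C.

-4.81°C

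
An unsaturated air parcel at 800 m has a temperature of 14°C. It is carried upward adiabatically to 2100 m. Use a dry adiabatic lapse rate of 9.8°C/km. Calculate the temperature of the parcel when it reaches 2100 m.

From 800 m to 2100 m (dry adiabatic): cools by 9.8 × 1.3 = 12.74°C, giving 1.26°C.

1.26°C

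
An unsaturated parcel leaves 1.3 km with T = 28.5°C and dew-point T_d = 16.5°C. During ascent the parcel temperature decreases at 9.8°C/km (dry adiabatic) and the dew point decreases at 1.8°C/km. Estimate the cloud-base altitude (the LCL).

2.8 km

T and T_d converge at 9.8 − 1.8 = 8°C per km
Height above start = (28.5 − 16.5) / 8 = 1.5 km
LCL altitude = 1300 m + 1500 m = 2800 m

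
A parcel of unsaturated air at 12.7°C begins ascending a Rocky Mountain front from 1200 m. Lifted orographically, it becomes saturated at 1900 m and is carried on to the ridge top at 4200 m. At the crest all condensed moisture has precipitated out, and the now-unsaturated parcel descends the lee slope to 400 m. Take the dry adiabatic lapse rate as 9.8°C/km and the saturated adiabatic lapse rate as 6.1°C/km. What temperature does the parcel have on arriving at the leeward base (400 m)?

1200 → 1900 m (dry, 9.8°C/km): ΔT = -9.8 × 0.7 = -6.86°C → T = 5.84°C
1900 → 4200 m (saturated, 6.1°C/km): ΔT = -6.1 × 2.3 = -14.03°C → T = -8.19°C
4200 → 400 m (dry descent, 9.8°C/km): ΔT = +9.8 × 3.8 = +37.24°C → T = 29.05°C

29.05°C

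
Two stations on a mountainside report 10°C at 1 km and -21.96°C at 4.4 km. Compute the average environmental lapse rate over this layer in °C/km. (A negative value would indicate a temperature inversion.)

Γ = −ΔT/Δz = (10 − (-21.96)) / (4400 − 1000) m
  = 31.96°C / 3.4 km = 9.4°C/km

9.4°C/km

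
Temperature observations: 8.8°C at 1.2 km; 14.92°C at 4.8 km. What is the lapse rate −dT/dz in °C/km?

Γ = −ΔT/Δz = (8.8 − 14.92) / (4800 − 1200) m
  = -6.12°C / 3.6 km = -1.7°C/km

-1.7°C/km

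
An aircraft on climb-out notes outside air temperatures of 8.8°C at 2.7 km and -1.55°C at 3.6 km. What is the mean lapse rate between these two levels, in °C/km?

Γ = −ΔT/Δz = (8.8 − (-1.55)) / (3600 − 2700) m
  = 10.35°C / 0.9 km = 11.5°C/km

11.5°C/km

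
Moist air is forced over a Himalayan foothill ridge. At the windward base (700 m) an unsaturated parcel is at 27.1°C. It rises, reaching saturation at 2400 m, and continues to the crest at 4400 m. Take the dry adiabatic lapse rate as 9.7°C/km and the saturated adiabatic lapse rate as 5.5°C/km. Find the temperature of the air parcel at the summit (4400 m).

From 700 m to 2400 m (dry): cools by 9.7 × 1.7 = 16.49°C, giving 10.61°C.
From 2400 m to 4400 m (saturated): cools by 5.5 × 2 = 11°C, giving -0.39°C.

-0.39°C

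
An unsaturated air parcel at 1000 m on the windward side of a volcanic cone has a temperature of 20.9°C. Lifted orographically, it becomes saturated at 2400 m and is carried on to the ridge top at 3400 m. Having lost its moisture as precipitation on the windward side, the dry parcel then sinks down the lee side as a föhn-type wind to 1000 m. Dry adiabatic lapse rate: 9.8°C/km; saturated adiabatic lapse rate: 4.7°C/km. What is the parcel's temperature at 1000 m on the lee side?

1000 → 2400 m (dry, 9.8°C/km): ΔT = -9.8 × 1.4 = -13.72°C → T = 7.18°C
2400 → 3400 m (saturated, 4.7°C/km): ΔT = -4.7 × 1 = -4.7°C → T = 2.48°C
3400 → 1000 m (dry descent, 9.8°C/km): ΔT = +9.8 × 2.4 = +23.52°C → T = 26°C

26°C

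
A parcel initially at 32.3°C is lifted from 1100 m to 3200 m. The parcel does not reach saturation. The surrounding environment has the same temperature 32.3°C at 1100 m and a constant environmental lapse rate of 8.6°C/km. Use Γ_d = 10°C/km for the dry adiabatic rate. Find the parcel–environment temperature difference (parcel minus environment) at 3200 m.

Parcel:
  Dry to 3200 m: -10 × 2.1 km = -21°C, so T = 11.3°C.
Environment:
  Environment to 3200 m: -8.6 × 2.1 km = -18.06°C, so T = 14.24°C.
T_parcel − T_env = 11.3 − 14.24 = -2.94°C

-2.94°C (parcel cooler than environment)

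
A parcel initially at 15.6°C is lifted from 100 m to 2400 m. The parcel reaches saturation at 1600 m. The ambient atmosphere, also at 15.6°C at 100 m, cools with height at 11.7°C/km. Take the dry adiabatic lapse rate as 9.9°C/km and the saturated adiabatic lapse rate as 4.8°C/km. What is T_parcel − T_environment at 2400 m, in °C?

Parcel:
  From 100 m to 1600 m (dry): cools by 9.9 × 1.5 = 14.85°C, giving 0.75°C.
  From 1600 m to 2400 m (saturated): cools by 4.8 × 0.8 = 3.84°C, giving -3.09°C.
Environment:
  From 100 m to 2400 m (environment): cools by 11.7 × 2.3 = 26.91°C, giving -11.31°C.
T_parcel − T_env = -3.09 − (-11.31) = +8.22°C

+8.22°C (parcel warmer than environment)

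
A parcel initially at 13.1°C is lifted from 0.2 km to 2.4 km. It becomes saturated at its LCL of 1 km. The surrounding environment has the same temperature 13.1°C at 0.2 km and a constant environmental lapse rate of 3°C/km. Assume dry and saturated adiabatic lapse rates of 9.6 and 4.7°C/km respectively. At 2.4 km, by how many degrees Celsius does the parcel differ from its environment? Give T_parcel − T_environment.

Parcel:
  200 → 1000 m (dry, 9.6°C/km): ΔT = -9.6 × 0.8 = -7.68°C → T = 5.42°C
  1000 → 2400 m (saturated, 4.7°C/km): ΔT = -4.7 × 1.4 = -6.58°C → T = -1.16°C
Environment:
  200 → 2400 m (environment, 3°C/km): ΔT = -3 × 2.2 = -6.6°C → T = 6.5°C
T_parcel − T_env = -1.16 − 6.5 = -7.66°C

-7.66°C (parcel cooler than environment)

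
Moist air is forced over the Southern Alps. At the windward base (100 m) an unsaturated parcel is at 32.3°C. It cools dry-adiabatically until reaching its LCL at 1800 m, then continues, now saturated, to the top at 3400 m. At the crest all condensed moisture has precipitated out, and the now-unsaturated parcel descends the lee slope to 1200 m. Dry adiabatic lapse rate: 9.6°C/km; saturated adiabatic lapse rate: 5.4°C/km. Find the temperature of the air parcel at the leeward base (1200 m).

100 → 1800 m (dry, 9.6°C/km): ΔT = -9.6 × 1.7 = -16.32°C → T = 15.98°C
1800 → 3400 m (saturated, 5.4°C/km): ΔT = -5.4 × 1.6 = -8.64°C → T = 7.34°C
3400 → 1200 m (dry descent, 9.6°C/km): ΔT = +9.6 × 2.2 = +21.12°C → T = 28.46°C

28.46°C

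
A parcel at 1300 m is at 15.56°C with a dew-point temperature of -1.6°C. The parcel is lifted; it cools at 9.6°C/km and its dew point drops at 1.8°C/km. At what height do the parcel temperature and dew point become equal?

3500 m

T and T_d converge at 9.6 − 1.8 = 7.8°C per km
Height above start = (15.56 − (-1.6)) / 7.8 = 2.2 km
LCL altitude = 1300 m + 2200 m = 3500 m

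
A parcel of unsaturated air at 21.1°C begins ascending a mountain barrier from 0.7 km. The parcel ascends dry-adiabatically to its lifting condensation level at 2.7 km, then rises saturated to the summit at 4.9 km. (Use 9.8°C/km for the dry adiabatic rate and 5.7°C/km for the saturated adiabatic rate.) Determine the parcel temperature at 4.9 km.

700–2700 m, dry: Δz = 2 km ⇒ ΔT = -19.6°C; T = 1.5°C
2700–4900 m, saturated: Δz = 2.2 km ⇒ ΔT = -12.54°C; T = -11.04°C

-11.04°C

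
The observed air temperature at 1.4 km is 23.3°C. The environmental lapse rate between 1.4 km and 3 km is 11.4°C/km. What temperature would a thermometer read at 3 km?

5.06°C

Environmental to 3000 m: -11.4 × 1.6 km = -18.24°C, so T = 5.06°C.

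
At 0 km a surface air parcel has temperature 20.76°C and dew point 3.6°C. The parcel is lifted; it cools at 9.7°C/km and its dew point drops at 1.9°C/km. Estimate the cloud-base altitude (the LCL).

T and T_d converge at 9.7 − 1.9 = 7.8°C per km
Height above start = (20.76 − 3.6) / 7.8 = 2.2 km
LCL altitude = 0 m + 2200 m = 2200 m

2.2 km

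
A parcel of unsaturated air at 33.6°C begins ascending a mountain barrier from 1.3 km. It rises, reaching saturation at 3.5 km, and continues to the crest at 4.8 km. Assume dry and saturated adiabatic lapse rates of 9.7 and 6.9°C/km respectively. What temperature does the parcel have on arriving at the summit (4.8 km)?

3.29°C

1300–3500 m, dry: Δz = 2.2 km ⇒ ΔT = -21.34°C; T = 12.26°C
3500–4800 m, saturated: Δz = 1.3 km ⇒ ΔT = -8.97°C; T = 3.29°C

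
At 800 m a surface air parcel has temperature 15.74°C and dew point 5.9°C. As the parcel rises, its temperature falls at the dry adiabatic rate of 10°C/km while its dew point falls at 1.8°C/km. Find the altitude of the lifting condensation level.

T and T_d converge at 10 − 1.8 = 8.2°C per km
Height above start = (15.74 − 5.9) / 8.2 = 1.2 km
LCL altitude = 800 m + 1200 m = 2000 m

2000 m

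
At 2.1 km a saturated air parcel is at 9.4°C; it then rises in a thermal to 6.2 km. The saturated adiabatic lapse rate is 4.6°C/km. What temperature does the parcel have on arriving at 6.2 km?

-9.46°C

2100 → 6200 m (saturated adiabatic, 4.6°C/km): ΔT = -4.6 × 4.1 = -18.86°C → T = -9.46°C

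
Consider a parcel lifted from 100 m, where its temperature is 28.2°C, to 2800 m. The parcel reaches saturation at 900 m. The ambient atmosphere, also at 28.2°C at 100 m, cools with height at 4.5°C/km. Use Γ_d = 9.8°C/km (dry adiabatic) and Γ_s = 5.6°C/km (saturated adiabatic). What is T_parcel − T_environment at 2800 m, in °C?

Parcel:
  From 100 m to 900 m (dry): cools by 9.8 × 0.8 = 7.84°C, giving 20.36°C.
  From 900 m to 2800 m (saturated): cools by 5.6 × 1.9 = 10.64°C, giving 9.72°C.
Environment:
  From 100 m to 2800 m (environment): cools by 4.5 × 2.7 = 12.15°C, giving 16.05°C.
T_parcel − T_env = 9.72 − 16.05 = -6.33°C

-6.33°C (parcel cooler than environment)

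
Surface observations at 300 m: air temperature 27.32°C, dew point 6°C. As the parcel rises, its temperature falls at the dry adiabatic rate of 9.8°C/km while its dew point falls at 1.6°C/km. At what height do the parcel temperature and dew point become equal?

T and T_d converge at 9.8 − 1.6 = 8.2°C per km
Height above start = (27.32 − 6) / 8.2 = 2.6 km
LCL altitude = 300 m + 2600 m = 2900 m

2900 m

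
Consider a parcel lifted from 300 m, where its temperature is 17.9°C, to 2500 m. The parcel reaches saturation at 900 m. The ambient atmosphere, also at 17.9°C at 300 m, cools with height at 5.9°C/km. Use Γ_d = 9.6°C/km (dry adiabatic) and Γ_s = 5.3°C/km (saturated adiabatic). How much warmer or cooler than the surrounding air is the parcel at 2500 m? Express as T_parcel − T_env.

Parcel:
  From 300 m to 900 m (dry): cools by 9.6 × 0.6 = 5.76°C, giving 12.14°C.
  From 900 m to 2500 m (saturated): cools by 5.3 × 1.6 = 8.48°C, giving 3.66°C.
Environment:
  From 300 m to 2500 m (environment): cools by 5.9 × 2.2 = 12.98°C, giving 4.92°C.
T_parcel − T_env = 3.66 − 4.92 = -1.26°C

-1.26°C (parcel cooler than environment)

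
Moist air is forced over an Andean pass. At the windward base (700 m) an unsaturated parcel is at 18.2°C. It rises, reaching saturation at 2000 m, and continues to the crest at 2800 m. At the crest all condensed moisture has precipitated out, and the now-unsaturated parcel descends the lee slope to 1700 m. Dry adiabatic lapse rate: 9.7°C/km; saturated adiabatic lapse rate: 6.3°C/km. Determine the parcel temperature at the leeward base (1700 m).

11.22°C

Dry to 2000 m: -9.7 × 1.3 km = -12.61°C, so T = 5.59°C.
Saturated to 2800 m: -6.3 × 0.8 km = -5.04°C, so T = 0.55°C.
Dry descent to 1700 m: +9.7 × 1.1 km = +10.67°C, so T = 11.22°C.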